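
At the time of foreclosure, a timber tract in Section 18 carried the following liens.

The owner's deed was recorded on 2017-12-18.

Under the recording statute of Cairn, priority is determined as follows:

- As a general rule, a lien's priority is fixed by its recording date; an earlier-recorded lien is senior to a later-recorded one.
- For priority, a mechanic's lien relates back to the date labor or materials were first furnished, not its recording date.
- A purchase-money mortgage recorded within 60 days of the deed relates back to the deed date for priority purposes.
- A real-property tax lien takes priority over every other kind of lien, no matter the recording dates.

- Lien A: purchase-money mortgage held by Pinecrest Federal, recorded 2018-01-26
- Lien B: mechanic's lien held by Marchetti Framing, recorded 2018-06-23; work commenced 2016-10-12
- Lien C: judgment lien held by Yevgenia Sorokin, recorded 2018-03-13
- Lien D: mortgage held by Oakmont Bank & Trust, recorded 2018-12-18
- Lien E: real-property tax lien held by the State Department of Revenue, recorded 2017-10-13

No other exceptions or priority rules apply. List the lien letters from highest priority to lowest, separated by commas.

Adjusting effective dates: A's effective date is the deed date, 2017-12-18; B relates back to 2016-10-12 (work commenced).
As a real-property tax lien, E is senior to every other lien.
Ordering the rest by effective date: B (2016-10-12), A (2017-12-18), C (2018-03-13), D (2018-12-18).

E, B, A, C, D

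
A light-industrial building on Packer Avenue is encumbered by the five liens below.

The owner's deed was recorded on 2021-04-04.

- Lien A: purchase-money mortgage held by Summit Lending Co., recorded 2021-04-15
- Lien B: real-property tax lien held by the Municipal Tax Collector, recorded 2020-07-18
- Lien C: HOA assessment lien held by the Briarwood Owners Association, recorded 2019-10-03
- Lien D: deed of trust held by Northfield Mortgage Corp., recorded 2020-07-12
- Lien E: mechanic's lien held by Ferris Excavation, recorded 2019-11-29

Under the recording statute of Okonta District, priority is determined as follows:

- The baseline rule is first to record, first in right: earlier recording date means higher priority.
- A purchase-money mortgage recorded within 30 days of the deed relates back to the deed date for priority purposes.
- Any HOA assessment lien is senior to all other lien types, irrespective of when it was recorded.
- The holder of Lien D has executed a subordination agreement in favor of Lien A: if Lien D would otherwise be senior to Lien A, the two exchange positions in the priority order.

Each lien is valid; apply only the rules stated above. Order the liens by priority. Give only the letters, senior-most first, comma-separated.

C, E, A, B, D

Adjusting effective dates: A relates back to the deed date 2021-04-04.
C is an HOA assessment lien and takes priority over every other lien.
Among the remaining liens, by effective date: E (2019-11-29), D (2020-07-12), B (2020-07-18), A (2021-04-04).
The subordination applies — D was senior to A — so D and A swap.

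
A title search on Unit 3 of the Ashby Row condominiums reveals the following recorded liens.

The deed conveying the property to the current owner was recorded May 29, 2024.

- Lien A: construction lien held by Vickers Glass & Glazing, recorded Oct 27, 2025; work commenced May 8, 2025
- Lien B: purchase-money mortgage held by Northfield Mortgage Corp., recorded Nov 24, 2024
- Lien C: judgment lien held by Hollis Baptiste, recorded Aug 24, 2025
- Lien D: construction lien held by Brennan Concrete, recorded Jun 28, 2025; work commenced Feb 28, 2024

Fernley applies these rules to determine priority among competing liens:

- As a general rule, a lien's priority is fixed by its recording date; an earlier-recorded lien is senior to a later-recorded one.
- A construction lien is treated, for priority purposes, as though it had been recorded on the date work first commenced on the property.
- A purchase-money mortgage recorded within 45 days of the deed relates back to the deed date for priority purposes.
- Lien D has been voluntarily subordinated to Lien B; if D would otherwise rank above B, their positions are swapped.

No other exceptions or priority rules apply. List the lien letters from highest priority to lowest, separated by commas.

B, D, A, C

First, effective dates: A relates back to May 8, 2025 (work commenced); B was recorded 179 days after the deed, outside the 45-day window, so it keeps its recording date; D's effective date is Feb 28, 2024, when work began.
By effective date, earliest first: D (Feb 28, 2024), B (Nov 24, 2024), A (May 8, 2025), C (Aug 24, 2025).
Because D would otherwise rank above B, the subordination swaps them.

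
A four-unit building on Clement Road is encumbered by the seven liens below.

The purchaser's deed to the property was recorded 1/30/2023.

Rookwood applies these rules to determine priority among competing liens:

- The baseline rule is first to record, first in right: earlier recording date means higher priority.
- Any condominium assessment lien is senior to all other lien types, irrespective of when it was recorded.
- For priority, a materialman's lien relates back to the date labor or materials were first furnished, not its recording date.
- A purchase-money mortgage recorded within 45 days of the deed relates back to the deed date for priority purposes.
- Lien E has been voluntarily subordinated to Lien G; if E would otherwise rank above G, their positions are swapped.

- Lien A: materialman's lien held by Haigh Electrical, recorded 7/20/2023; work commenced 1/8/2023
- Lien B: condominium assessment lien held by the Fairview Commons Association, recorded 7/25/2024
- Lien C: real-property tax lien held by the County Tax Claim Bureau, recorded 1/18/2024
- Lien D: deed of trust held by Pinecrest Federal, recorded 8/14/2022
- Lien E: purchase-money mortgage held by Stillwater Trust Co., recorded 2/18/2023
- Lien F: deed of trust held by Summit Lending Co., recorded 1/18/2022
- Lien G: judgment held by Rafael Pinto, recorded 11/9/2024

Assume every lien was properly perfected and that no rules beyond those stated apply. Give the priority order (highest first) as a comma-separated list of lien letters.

B, F, D, A, G, C, E

First, effective dates: A is treated as recorded 1/8/2023, the work-commencement date; E relates back to the deed date 1/30/2023.
B, as a condominium assessment lien, has superpriority and ranks first.
Among the remaining liens, by effective date: F (1/18/2022), D (8/14/2022), A (1/8/2023), E (1/30/2023), C (1/18/2024), G (11/9/2024).
E is senior to G before the subordination, so the two trade places.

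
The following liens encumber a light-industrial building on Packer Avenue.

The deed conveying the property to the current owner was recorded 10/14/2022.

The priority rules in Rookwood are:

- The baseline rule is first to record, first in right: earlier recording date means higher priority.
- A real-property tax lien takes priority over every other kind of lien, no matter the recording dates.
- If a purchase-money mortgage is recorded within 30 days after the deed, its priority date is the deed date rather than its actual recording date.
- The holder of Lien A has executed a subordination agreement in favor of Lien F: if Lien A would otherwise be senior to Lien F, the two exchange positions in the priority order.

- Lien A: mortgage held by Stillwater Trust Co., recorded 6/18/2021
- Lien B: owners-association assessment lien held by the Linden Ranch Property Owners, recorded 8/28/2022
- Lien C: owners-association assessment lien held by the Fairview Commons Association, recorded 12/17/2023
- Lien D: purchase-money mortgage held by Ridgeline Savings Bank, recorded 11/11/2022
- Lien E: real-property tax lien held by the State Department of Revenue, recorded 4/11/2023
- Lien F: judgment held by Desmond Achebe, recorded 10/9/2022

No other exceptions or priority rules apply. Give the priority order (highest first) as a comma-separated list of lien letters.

E, F, B, A, D, C

Effective dates: D's effective date is the deed date, 10/14/2022.
E is a real-property tax lien and takes priority over every other lien.
Ordering the rest by effective date: A (6/18/2021), B (8/28/2022), F (10/9/2022), D (10/14/2022), C (12/17/2023).
A would otherwise be senior to F, so under the subordination agreement A and F exchange positions.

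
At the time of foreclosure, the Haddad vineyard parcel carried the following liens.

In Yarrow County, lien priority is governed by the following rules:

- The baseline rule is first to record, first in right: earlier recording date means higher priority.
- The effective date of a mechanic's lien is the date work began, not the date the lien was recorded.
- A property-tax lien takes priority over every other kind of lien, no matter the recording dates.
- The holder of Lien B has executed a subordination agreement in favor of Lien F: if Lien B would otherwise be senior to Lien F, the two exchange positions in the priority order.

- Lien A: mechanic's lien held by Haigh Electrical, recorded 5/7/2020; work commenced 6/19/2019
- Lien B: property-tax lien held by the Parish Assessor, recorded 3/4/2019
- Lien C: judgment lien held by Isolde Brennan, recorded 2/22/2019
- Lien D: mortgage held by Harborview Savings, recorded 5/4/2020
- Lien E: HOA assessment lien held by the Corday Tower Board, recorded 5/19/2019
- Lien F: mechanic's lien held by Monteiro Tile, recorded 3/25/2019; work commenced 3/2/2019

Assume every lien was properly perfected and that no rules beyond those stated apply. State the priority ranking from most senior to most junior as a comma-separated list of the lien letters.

F, C, B, E, A, D

Adjusting effective dates: A's effective date is 6/19/2019, when work began; F's effective date is 3/2/2019, when work began.
As a property-tax lien, B is senior to every other lien.
Ordering the rest by effective date: C (2/22/2019), F (3/2/2019), E (5/19/2019), A (6/19/2019), D (5/4/2020).
The subordination applies — B was senior to F — so B and F swap.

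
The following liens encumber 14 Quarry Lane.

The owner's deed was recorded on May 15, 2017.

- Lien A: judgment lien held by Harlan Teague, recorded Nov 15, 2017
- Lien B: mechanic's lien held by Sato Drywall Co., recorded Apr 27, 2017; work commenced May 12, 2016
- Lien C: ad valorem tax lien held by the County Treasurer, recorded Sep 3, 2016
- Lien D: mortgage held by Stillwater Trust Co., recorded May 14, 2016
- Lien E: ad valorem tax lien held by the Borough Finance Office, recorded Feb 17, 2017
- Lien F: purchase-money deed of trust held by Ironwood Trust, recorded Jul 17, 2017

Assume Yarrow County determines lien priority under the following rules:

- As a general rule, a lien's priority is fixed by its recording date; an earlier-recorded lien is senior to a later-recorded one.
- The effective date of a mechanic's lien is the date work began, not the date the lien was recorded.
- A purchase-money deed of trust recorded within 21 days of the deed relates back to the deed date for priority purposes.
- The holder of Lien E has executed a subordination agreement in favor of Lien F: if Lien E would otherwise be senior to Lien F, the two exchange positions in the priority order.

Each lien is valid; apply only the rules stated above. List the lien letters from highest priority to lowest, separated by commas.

B, D, C, F, E, A

First, effective dates: B relates back to May 12, 2016 (work commenced); F was recorded 63 days after the deed — beyond 21 days — so no relation-back applies.
By effective date: B (May 12, 2016), D (May 14, 2016), C (Sep 3, 2016), E (Feb 17, 2017), F (Jul 17, 2017), A (Nov 15, 2017).
The subordination applies — E was senior to F — so E and F swap.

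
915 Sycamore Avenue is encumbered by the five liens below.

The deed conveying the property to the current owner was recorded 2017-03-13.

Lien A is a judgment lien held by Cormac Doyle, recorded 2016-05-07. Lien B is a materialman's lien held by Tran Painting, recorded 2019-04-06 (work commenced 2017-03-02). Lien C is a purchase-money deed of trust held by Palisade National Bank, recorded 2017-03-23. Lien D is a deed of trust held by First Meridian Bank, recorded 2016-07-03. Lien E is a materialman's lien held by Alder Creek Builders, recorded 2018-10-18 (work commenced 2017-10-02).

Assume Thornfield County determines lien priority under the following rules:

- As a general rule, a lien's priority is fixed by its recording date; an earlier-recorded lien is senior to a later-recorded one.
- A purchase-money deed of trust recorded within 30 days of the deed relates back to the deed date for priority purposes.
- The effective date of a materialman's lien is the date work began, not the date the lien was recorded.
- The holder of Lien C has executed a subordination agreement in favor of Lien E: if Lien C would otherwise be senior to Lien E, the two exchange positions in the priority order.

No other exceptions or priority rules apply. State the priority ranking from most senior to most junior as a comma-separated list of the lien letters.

A, D, B, E, C

Effective dates after the stated exceptions: B relates back to 2017-03-02 (work commenced); C's effective date is the deed date, 2017-03-13; E relates back to 2017-10-02 (work commenced).
Ordering by effective date: A (2016-05-07), D (2016-07-03), B (2017-03-02), C (2017-03-13), E (2017-10-02).
C is senior to E before the subordination, so the two trade places.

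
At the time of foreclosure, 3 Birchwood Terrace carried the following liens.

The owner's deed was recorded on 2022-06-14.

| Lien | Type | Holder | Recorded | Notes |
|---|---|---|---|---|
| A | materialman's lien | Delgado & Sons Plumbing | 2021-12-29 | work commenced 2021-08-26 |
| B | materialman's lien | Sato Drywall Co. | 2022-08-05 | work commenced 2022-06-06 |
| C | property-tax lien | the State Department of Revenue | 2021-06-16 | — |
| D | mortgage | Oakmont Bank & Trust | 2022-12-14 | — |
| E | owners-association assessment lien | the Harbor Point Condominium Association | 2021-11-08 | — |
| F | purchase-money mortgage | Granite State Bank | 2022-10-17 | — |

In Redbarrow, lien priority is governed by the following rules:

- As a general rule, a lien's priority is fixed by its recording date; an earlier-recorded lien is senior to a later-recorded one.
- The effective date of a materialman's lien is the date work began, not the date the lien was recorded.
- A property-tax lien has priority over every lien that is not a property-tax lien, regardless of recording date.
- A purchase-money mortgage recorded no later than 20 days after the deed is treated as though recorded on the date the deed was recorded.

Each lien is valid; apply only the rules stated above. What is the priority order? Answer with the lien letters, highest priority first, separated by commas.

C, A, E, B, F, D

Effective dates after the stated exceptions: A's effective date is 2021-08-26, when work began; B is treated as recorded 2022-06-06, the work-commencement date; F was recorded 125 days after the deed — beyond 20 days — so no relation-back applies.
C, as a property-tax lien, has superpriority and ranks first.
The other liens, earliest effective date first: A (2021-08-26), E (2021-11-08), B (2022-06-06), F (2022-10-17), D (2022-12-14).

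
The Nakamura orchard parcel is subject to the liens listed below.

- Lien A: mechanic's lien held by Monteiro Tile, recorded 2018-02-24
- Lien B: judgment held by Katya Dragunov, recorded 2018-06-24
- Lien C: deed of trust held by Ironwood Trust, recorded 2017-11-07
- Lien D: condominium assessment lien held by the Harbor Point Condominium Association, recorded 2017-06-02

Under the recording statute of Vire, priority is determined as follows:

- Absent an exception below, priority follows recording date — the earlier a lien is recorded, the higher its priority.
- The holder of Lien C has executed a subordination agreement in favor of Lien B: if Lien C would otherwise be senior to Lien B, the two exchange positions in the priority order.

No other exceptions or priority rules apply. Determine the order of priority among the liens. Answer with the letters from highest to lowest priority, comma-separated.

By effective date: D (2017-06-02), C (2017-11-07), A (2018-02-24), B (2018-06-24).
C is senior to B before the subordination, so the two trade places.

D, B, A, C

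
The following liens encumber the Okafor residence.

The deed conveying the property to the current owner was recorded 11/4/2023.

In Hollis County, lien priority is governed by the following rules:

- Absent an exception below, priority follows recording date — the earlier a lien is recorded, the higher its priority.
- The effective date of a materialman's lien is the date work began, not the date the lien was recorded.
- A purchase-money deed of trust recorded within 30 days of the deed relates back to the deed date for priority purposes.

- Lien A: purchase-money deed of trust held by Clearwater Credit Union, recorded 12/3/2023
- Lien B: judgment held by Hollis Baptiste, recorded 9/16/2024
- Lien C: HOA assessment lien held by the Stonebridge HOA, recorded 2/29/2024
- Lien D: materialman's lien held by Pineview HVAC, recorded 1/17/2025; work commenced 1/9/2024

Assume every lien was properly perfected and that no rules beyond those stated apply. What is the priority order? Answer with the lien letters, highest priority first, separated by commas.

A, D, C, B

First, effective dates: A's effective date is the deed date, 11/4/2023; D relates back to 1/9/2024 (work commenced).
Ordering by effective date: A (11/4/2023), D (1/9/2024), C (2/29/2024), B (9/16/2024).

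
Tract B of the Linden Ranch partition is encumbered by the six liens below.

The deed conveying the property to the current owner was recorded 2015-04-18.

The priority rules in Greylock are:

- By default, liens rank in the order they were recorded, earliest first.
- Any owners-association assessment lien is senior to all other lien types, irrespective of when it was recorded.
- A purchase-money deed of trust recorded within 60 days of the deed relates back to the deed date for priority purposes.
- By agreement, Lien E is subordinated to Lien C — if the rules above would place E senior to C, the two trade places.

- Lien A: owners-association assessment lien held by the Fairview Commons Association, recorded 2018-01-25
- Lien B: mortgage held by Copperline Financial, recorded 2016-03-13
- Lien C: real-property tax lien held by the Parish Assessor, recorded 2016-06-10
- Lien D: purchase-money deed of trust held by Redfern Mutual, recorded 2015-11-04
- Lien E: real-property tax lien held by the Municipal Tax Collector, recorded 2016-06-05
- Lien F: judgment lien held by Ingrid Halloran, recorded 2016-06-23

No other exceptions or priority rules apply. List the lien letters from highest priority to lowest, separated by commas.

A, D, B, C, E, F

First, effective dates: D was recorded 200 days after the deed, outside the 60-day window, so it keeps its recording date.
A is an owners-association assessment lien and takes priority over every other lien.
Remaining liens by effective date: D (2015-11-04), B (2016-03-13), E (2016-06-05), C (2016-06-10), F (2016-06-23).
E would otherwise be senior to C, so under the subordination agreement E and C exchange positions.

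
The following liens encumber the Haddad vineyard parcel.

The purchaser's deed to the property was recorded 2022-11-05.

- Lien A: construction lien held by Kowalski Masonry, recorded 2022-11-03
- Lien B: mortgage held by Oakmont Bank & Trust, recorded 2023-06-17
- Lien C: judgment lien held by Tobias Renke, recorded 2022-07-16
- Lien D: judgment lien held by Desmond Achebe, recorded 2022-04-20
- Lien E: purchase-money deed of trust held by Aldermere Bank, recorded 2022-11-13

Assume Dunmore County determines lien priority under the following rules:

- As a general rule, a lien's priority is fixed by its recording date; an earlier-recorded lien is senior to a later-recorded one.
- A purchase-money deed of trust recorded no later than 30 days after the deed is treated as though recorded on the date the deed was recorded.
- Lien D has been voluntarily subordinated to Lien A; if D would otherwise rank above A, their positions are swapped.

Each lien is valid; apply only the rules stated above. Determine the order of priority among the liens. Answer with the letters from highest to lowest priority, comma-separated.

First, effective dates: E was recorded within the 30-day window, so its effective date is the deed date 2022-11-05.
Ordering by effective date: D (2022-04-20), C (2022-07-16), A (2022-11-03), E (2022-11-05), B (2023-06-17).
Because D would otherwise rank above A, the subordination swaps them.

A, C, D, E, B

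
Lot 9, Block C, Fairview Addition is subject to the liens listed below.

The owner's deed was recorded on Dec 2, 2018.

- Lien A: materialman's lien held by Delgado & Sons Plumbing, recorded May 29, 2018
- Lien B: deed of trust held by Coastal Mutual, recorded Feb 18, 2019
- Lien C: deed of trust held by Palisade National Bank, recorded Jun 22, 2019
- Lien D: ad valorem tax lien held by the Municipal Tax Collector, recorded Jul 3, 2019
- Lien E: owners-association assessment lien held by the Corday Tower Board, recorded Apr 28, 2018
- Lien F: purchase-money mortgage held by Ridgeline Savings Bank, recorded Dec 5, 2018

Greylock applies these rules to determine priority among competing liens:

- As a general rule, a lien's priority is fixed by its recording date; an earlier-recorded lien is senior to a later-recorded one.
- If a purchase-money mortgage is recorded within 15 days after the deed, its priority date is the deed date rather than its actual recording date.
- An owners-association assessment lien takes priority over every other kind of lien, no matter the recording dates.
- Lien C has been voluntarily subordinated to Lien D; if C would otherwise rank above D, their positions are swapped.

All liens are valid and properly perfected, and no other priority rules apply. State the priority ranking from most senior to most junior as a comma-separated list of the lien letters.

E, A, F, B, D, C

Effective dates after the stated exceptions: F was recorded within the 15-day window, so its effective date is the deed date Dec 2, 2018.
As an owners-association assessment lien, E is senior to every other lien.
Ordering the rest by effective date: A (May 29, 2018), F (Dec 2, 2018), B (Feb 18, 2019), C (Jun 22, 2019), D (Jul 3, 2019).
The subordination applies — C was senior to D — so C and D swap.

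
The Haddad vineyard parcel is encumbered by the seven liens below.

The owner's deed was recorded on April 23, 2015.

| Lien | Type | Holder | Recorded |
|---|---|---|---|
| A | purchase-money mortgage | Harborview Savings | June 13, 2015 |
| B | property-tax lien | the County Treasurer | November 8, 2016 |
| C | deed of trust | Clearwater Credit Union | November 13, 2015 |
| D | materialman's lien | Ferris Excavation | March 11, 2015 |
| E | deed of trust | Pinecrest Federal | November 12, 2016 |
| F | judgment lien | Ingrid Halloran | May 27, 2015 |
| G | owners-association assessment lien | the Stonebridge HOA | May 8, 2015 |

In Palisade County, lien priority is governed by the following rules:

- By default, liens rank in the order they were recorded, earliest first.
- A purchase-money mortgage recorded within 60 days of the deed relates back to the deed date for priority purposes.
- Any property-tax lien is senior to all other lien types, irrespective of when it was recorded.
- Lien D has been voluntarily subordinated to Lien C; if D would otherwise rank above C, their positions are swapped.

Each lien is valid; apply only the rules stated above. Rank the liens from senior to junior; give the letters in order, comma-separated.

B, C, A, G, F, D, E

Effective dates: A relates back to the deed date April 23, 2015.
B, as a property-tax lien, has superpriority and ranks first.
Among the remaining liens, by effective date: D (March 11, 2015), A (April 23, 2015), G (May 8, 2015), F (May 27, 2015), C (November 13, 2015), E (November 12, 2016).
D is senior to C before the subordination, so the two trade places.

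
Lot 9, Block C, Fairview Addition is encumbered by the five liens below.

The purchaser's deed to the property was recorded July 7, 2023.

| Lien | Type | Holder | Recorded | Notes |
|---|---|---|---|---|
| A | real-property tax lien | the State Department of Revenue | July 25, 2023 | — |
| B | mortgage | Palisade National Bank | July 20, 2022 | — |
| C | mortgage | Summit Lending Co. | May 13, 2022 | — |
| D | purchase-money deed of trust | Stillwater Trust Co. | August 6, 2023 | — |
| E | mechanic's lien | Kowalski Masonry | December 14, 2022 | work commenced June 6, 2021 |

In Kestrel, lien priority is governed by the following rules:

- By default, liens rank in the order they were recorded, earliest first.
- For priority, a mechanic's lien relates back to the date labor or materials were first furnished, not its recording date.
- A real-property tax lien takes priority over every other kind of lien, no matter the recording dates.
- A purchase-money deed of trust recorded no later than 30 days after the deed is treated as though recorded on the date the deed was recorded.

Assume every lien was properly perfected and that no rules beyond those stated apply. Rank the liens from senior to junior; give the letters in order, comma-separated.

Effective dates after the stated exceptions: D was recorded within the 30-day window, so its effective date is the deed date July 7, 2023; E is treated as recorded June 6, 2021, the work-commencement date.
As a real-property tax lien, A is senior to every other lien.
Among the remaining liens, by effective date: E (June 6, 2021), C (May 13, 2022), B (July 20, 2022), D (July 7, 2023).

A, E, C, B, D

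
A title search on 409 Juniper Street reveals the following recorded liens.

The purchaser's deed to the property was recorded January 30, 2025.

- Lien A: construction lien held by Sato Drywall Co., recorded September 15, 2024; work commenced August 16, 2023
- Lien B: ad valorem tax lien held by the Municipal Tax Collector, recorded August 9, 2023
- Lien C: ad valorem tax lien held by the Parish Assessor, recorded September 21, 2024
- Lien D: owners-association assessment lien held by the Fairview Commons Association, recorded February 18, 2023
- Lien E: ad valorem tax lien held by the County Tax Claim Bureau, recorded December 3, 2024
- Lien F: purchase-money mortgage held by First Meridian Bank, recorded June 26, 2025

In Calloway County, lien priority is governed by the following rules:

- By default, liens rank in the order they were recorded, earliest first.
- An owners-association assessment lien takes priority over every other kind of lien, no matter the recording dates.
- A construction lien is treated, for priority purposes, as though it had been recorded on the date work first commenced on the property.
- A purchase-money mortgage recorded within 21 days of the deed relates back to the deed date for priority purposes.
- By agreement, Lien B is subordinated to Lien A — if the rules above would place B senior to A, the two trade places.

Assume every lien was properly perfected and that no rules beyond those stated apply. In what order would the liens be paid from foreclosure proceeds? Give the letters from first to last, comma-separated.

Adjusting effective dates: A is treated as recorded August 16, 2023, the work-commencement date; F was recorded 147 days after the deed, outside the 21-day window, so it keeps its recording date.
As an owners-association assessment lien, D is senior to every other lien.
Remaining liens by effective date: B (August 9, 2023), A (August 16, 2023), C (September 21, 2024), E (December 3, 2024), F (June 26, 2025).
Because B would otherwise rank above A, the subordination swaps them.

D, A, B, C, E, F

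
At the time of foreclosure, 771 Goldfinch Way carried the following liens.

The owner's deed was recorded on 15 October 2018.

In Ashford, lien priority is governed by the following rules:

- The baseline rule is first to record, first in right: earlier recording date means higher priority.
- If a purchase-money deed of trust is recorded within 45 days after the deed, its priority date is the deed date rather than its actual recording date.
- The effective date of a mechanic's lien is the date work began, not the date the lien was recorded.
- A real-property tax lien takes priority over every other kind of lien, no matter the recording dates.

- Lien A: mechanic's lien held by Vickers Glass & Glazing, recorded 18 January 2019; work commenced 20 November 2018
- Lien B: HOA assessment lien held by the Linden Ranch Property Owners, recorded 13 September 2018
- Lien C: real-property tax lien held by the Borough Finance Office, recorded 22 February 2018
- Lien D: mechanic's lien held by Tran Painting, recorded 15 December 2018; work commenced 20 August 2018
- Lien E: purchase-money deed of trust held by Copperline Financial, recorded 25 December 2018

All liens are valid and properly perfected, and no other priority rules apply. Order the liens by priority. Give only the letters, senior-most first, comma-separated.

C, D, B, A, E

Effective dates: A's effective date is 20 November 2018, when work began; D's effective date is 20 August 2018, when work began; E was recorded 71 days after the deed — beyond 45 days — so no relation-back applies.
As a real-property tax lien, C is senior to every other lien.
Ordering the rest by effective date: D (20 August 2018), B (13 September 2018), A (20 November 2018), E (25 December 2018).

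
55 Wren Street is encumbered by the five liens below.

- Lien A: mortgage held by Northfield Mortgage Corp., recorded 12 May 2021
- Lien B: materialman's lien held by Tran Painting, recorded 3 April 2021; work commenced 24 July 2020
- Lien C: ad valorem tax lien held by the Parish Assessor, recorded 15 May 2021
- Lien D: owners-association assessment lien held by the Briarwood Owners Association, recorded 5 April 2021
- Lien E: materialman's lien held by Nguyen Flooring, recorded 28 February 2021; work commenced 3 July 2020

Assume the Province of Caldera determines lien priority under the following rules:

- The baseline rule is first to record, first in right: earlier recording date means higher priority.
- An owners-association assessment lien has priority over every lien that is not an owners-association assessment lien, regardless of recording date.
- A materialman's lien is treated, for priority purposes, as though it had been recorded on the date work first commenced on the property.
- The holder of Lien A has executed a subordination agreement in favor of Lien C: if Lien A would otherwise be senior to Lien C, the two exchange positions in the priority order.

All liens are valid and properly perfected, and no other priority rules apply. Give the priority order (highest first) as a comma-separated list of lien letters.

Effective dates: B relates back to 24 July 2020 (work commenced); E is treated as recorded 3 July 2020, the work-commencement date.
D, as an owners-association assessment lien, has superpriority and ranks first.
Among the remaining liens, by effective date: E (3 July 2020), B (24 July 2020), A (12 May 2021), C (15 May 2021).
The subordination applies — A was senior to C — so A and C swap.

D, E, B, C, A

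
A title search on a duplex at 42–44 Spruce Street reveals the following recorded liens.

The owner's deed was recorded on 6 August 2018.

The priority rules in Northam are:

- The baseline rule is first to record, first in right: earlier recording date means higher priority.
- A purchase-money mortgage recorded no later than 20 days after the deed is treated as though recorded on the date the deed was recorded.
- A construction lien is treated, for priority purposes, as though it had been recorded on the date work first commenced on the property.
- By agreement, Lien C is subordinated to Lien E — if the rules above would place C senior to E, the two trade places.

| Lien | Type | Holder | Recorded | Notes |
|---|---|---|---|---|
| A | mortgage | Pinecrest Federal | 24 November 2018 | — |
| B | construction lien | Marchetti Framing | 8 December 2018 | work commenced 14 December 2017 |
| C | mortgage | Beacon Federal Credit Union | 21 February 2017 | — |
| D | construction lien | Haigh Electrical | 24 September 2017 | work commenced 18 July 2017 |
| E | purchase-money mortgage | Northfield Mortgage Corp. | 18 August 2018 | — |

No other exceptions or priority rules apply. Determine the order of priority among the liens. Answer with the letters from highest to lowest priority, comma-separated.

Effective dates after the stated exceptions: B is treated as recorded 14 December 2017, the work-commencement date; D's effective date is 18 July 2017, when work began; E's effective date is the deed date, 6 August 2018.
By effective date: C (21 February 2017), D (18 July 2017), B (14 December 2017), E (6 August 2018), A (24 November 2018).
C is senior to E before the subordination, so the two trade places.

E, D, B, C, A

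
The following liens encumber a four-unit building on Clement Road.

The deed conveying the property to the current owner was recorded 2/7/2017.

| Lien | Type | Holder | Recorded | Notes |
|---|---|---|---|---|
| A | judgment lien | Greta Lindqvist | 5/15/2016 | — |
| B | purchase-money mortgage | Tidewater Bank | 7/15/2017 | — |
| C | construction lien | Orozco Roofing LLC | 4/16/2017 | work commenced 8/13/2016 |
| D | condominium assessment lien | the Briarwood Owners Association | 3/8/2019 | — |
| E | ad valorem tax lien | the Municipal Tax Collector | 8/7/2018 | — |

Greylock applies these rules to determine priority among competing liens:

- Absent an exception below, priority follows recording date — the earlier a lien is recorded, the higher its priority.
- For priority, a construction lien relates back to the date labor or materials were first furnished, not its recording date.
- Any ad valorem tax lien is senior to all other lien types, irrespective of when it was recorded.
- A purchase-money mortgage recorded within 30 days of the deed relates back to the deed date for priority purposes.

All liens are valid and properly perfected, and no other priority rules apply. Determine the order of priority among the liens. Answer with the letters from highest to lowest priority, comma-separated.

E, A, C, B, D

Effective dates after the stated exceptions: B was recorded 158 days after the deed, outside the 30-day window, so it keeps its recording date; C's effective date is 8/13/2016, when work began.
E is an ad valorem tax lien, so it outranks all other liens regardless of date.
Remaining liens by effective date: A (5/15/2016), C (8/13/2016), B (7/15/2017), D (3/8/2019).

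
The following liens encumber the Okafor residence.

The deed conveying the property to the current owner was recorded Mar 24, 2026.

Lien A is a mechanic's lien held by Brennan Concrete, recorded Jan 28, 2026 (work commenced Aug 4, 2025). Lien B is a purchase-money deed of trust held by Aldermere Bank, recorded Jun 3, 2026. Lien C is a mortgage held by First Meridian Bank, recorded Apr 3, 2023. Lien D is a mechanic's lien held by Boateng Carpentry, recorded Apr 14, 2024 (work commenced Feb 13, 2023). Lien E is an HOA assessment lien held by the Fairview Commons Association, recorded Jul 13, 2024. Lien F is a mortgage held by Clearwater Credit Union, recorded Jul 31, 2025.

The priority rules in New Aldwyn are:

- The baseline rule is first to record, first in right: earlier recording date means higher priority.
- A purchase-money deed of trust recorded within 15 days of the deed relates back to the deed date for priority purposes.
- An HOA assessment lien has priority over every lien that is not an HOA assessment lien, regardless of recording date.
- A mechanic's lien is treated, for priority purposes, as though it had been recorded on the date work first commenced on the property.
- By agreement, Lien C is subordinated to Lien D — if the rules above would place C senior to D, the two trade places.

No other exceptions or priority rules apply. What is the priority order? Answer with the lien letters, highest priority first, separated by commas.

E, D, C, F, A, B

Effective dates: A's effective date is Aug 4, 2025, when work began; B was recorded 71 days after the deed — beyond 15 days — so no relation-back applies; D relates back to Feb 13, 2023 (work commenced).
E, as an HOA assessment lien, has superpriority and ranks first.
Ordering the rest by effective date: D (Feb 13, 2023), C (Apr 3, 2023), F (Jul 31, 2025), A (Aug 4, 2025), B (Jun 3, 2026).
Since C is not senior to D, the subordination leaves the order unchanged.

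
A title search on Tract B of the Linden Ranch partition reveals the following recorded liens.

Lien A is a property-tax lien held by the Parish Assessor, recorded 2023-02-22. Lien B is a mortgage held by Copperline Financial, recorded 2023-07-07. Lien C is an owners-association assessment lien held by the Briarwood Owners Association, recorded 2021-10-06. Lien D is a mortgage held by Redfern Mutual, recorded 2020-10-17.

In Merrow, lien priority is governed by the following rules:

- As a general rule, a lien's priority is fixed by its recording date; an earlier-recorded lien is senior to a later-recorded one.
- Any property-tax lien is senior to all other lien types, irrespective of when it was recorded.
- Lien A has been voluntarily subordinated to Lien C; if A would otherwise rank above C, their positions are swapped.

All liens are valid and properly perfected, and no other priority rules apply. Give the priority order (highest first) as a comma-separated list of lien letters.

C, D, A, B

A is a property-tax lien and takes priority over every other lien.
Among the remaining liens, by effective date: D (2020-10-17), C (2021-10-06), B (2023-07-07).
A is senior to C before the subordination, so the two trade places.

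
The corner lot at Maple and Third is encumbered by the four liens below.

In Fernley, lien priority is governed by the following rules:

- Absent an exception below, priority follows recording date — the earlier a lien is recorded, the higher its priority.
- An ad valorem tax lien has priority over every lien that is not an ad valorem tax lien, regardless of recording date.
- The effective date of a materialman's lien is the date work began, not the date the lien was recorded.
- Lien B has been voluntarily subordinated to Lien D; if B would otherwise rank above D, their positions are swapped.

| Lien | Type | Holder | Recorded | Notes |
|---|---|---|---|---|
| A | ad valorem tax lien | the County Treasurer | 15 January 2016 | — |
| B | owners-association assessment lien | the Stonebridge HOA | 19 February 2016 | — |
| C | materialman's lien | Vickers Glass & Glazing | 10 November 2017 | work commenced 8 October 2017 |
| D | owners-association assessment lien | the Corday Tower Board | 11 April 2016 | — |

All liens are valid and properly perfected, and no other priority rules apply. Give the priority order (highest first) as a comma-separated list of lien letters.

Effective dates after the stated exceptions: C is treated as recorded 8 October 2017, the work-commencement date.
A, as an ad valorem tax lien, has superpriority and ranks first.
Among the remaining liens, by effective date: B (19 February 2016), D (11 April 2016), C (8 October 2017).
B would otherwise be senior to D, so under the subordination agreement B and D exchange positions.

A, D, B, C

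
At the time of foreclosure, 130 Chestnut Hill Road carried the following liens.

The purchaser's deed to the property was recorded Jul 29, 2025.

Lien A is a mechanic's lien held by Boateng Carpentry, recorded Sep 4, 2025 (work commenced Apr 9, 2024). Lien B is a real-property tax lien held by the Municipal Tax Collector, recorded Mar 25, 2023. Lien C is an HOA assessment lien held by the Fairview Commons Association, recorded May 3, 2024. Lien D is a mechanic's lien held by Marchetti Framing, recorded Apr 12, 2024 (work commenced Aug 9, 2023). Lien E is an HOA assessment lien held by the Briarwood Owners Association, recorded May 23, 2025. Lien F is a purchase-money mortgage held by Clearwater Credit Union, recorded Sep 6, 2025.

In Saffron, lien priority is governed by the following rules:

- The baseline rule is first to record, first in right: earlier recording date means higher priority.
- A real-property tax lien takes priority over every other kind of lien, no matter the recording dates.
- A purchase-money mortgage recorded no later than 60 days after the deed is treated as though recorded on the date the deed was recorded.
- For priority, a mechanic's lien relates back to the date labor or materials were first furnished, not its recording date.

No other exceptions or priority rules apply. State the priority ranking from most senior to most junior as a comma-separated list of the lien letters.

Effective dates: A relates back to Apr 9, 2024 (work commenced); D is treated as recorded Aug 9, 2023, the work-commencement date; F's effective date is the deed date, Jul 29, 2025.
As a real-property tax lien, B is senior to every other lien.
The other liens, earliest effective date first: D (Aug 9, 2023), A (Apr 9, 2024), C (May 3, 2024), E (May 23, 2025), F (Jul 29, 2025).

B, D, A, C, E, F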